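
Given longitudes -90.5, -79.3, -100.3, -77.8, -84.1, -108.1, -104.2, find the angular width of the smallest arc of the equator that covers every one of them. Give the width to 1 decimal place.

30.3°

Sort the longitudes: -108.1°, -104.2°, -100.3°, -90.5°, -84.1°, -79.3°, -77.8°.
Eastward gaps between consecutive values (wrapping around): 3.9°, 3.9°, 9.8°, 6.4°, 4.8°, 1.5°, 329.7°.
Largest gap = 329.7° ⇒ minimal covering band is its complement: 360° − 329.7° = 30.3°.
Band runs from -108.1° eastward to -77.8°.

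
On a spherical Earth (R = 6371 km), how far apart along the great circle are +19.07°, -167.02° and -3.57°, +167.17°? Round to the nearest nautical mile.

2043 nmi

Δλ = 167.17 − -167.02 = 334.19°; wrapped into (−180°, 180°]: -25.81°.
Δφ = -3.57 − 19.07 = -22.64°.
a = sin²(Δφ/2) + cos φ₁ · cos φ₂ · sin²(Δλ/2) = 0.085579.
c = 2·atan2(√a, √(1−a)) = 0.59376 rad → d = 6371·c ≈ 3782.85 km ≈ 2042.58 nmi.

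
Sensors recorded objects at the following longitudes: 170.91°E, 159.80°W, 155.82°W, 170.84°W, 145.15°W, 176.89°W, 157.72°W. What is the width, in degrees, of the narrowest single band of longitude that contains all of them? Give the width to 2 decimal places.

Sort the longitudes: -176.89°, -170.84°, -159.80°, -157.72°, -155.82°, -145.15°, +170.91°.
Eastward gaps between consecutive values (wrapping around): 6.05°, 11.04°, 2.08°, 1.90°, 10.67°, 316.06°, 12.20°.
Largest gap = 316.06° ⇒ minimal covering band is its complement: 360° − 316.06° = 43.94°.
Band runs from +170.91° eastward to -145.15°, crossing the antimeridian.

43.94°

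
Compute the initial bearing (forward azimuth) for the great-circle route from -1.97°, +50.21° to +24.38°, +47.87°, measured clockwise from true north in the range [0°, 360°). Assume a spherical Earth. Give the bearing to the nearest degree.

Δλ = 47.87 − 50.21 = -2.34°.
θ = atan2( sin Δλ · cos φ₂ , cos φ₁ · sin φ₂ − sin φ₁ · cos φ₂ · cos Δλ )
  = atan2(-0.03719, 0.44383) = -4.790° → normalised to [0°, 360°): 355.210°.

355°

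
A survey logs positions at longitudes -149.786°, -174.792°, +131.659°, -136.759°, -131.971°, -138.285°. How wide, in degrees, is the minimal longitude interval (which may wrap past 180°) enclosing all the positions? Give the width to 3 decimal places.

Sort the longitudes: -174.792°, -149.786°, -138.285°, -136.759°, -131.971°, +131.659°.
Eastward gaps between consecutive values (wrapping around): 25.006°, 11.501°, 1.526°, 4.788°, 263.630°, 53.549°.
Largest gap = 263.630° ⇒ minimal covering band is its complement: 360° − 263.630° = 96.370°.
Band runs from +131.659° eastward to -131.971°, crossing the antimeridian.

96.370°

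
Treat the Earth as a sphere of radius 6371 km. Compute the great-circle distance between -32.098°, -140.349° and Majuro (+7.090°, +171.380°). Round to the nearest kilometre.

Δλ = 171.380 − -140.349 = 311.729°; wrapped into (−180°, 180°]: -48.271°.
Δφ = 7.090 − -32.098 = 39.188°.
a = sin²(Δφ/2) + cos φ₁ · cos φ₂ · sin²(Δλ/2) = 0.253017.
c = 2·atan2(√a, √(1−a)) = 1.05415 rad → d = 6371·c ≈ 6716.00 km.

6716 km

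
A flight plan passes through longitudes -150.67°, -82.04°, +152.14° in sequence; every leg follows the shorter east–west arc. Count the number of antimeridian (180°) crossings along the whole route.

Leg 1: -150.67° → -82.04°, shortest Δλ = 68.63° (east) — does not cross 180°.
Leg 2: -82.04° → +152.14°, shortest Δλ = -125.82° (west) — crosses 180°.
Total crossings: 1.

1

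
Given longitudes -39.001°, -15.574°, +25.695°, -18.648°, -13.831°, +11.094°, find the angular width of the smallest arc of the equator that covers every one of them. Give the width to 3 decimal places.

64.696°

Sort the longitudes: -39.001°, -18.648°, -15.574°, -13.831°, +11.094°, +25.695°.
Eastward gaps between consecutive values (wrapping around): 20.353°, 3.074°, 1.743°, 24.925°, 14.601°, 295.304°.
Largest gap = 295.304° ⇒ minimal covering band is its complement: 360° − 295.304° = 64.696°.
Band runs from -39.001° eastward to +25.695°.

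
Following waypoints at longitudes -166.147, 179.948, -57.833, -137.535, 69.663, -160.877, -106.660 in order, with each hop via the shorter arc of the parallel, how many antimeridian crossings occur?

Leg 1: -166.147° → +179.948°, shortest Δλ = -13.905° (west) — crosses 180°.
Leg 2: +179.948° → -57.833°, shortest Δλ = 122.219° (east) — crosses 180°.
Leg 3: -57.833° → -137.535°, shortest Δλ = -79.702° (west) — does not cross 180°.
Leg 4: -137.535° → +69.663°, shortest Δλ = -152.802° (west) — crosses 180°.
Leg 5: +69.663° → -160.877°, shortest Δλ = 129.46° (east) — crosses 180°.
Leg 6: -160.877° → -106.660°, shortest Δλ = 54.217° (east) — does not cross 180°.
Total crossings: 4.

4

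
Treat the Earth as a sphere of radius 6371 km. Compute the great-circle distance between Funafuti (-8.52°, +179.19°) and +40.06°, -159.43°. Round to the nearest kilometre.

5832 km

Δλ = -159.43 − 179.19 = -338.62°; wrapped into (−180°, 180°]: 21.38°.
Δφ = 40.06 − -8.52 = 48.58°.
a = sin²(Δφ/2) + cos φ₁ · cos φ₂ · sin²(Δλ/2) = 0.195258.
c = 2·atan2(√a, √(1−a)) = 0.91539 rad → d = 6371·c ≈ 5831.93 km.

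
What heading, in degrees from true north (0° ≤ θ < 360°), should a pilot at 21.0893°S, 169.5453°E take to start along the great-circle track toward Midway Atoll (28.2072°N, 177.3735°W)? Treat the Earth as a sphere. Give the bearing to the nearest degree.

15°

Δλ = -177.3735 − 169.5453 = -346.9188°; wrapped into (−180°, 180°]: 13.0812°.
θ = atan2( sin Δλ · cos φ₂ , cos φ₁ · sin φ₂ − sin φ₁ · cos φ₂ · cos Δλ )
  = atan2(0.19945, 0.74987) = 14.895° → normalised to [0°, 360°): 14.895°.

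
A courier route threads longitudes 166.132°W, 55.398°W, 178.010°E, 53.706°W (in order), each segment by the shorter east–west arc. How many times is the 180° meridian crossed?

2

Leg 1: -166.132° → -55.398°, shortest Δλ = 110.734° (east) — does not cross 180°.
Leg 2: -55.398° → +178.010°, shortest Δλ = -126.592° (west) — crosses 180°.
Leg 3: +178.010° → -53.706°, shortest Δλ = 128.284° (east) — crosses 180°.
Total crossings: 2.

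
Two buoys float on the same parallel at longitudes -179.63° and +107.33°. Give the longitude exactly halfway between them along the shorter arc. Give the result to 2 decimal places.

+143.85°

Signed shortest Δλ from -179.63° to +107.33° is -73.04°.
Midpoint longitude = -179.63° + (-73.04°)/2 = -179.63° − 36.52° = -216.15°.
Normalise into (−180°, 180°]: +143.85°.
(The naïve average (-179.63 + +107.33)/2 = -36.15° is on the wrong side of the globe.)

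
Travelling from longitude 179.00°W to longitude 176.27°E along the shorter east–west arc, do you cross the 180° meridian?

Naïve |176.27 − -179.00| = 355.27° > 180°, so the shorter arc goes the other way round — across 180°.
Signed shortest Δλ = ((176.27 − -179.00 + 180) mod 360) − 180 = -4.73°.
Going west by 4.73° from -179.00° passes through 180° before reaching +176.27°.

Yes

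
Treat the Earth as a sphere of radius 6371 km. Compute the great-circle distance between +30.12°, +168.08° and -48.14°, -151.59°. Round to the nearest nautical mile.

5175 nmi

Δλ = -151.59 − 168.08 = -319.67°; wrapped into (−180°, 180°]: 40.33°.
Δφ = -48.14 − 30.12 = -78.26°.
a = sin²(Δφ/2) + cos φ₁ · cos φ₂ · sin²(Δλ/2) = 0.466857.
c = 2·atan2(√a, √(1−a)) = 1.50446 rad → d = 6371·c ≈ 9584.93 km ≈ 5175.45 nmi.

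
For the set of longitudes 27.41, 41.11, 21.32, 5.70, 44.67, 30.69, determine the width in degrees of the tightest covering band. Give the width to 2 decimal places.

Sort the longitudes: +5.70°, +21.32°, +27.41°, +30.69°, +41.11°, +44.67°.
Eastward gaps between consecutive values (wrapping around): 15.62°, 6.09°, 3.28°, 10.42°, 3.56°, 321.03°.
Largest gap = 321.03° ⇒ minimal covering band is its complement: 360° − 321.03° = 38.97°.
Band runs from +5.70° eastward to +44.67°.

38.97°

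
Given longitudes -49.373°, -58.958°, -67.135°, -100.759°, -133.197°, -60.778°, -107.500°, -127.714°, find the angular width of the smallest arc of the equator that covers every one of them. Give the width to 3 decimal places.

Sort the longitudes: -133.197°, -127.714°, -107.500°, -100.759°, -67.135°, -60.778°, -58.958°, -49.373°.
Eastward gaps between consecutive values (wrapping around): 5.483°, 20.214°, 6.741°, 33.624°, 6.357°, 1.820°, 9.585°, 276.176°.
Largest gap = 276.176° ⇒ minimal covering band is its complement: 360° − 276.176° = 83.824°.
Band runs from -133.197° eastward to -49.373°.

83.824°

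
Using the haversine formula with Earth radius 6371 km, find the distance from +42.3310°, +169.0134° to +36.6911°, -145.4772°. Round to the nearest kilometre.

Δλ = -145.4772 − 169.0134 = -314.4906°; wrapped into (−180°, 180°]: 45.5094°.
Δφ = 36.6911 − 42.3310 = -5.6399°.
a = sin²(Δφ/2) + cos φ₁ · cos φ₂ · sin²(Δλ/2) = 0.091105.
c = 2·atan2(√a, √(1−a)) = 0.61324 rad → d = 6371·c ≈ 3906.92 km.

3907 km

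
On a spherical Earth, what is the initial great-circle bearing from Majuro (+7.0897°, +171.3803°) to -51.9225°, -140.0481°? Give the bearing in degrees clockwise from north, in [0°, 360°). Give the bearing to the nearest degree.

151°

Δλ = -140.0481 − 171.3803 = -311.4284°; wrapped into (−180°, 180°]: 48.5716°.
θ = atan2( sin Δλ · cos φ₂ , cos φ₁ · sin φ₂ − sin φ₁ · cos φ₂ · cos Δλ )
  = atan2(0.46241, -0.83152) = 150.922° → normalised to [0°, 360°): 150.922°.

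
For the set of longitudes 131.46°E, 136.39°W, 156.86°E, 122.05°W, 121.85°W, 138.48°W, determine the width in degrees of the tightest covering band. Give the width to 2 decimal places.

106.69°

Sort the longitudes: -138.48°, -136.39°, -122.05°, -121.85°, +131.46°, +156.86°.
Eastward gaps between consecutive values (wrapping around): 2.09°, 14.34°, 0.20°, 253.31°, 25.40°, 64.66°.
Largest gap = 253.31° ⇒ minimal covering band is its complement: 360° − 253.31° = 106.69°.
Band runs from +131.46° eastward to -121.85°, crossing the antimeridian.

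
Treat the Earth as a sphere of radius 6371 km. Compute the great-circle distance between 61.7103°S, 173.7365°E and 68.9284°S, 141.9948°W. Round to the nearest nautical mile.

Δλ = -141.9948 − 173.7365 = -315.7313°; wrapped into (−180°, 180°]: 44.2687°.
Δφ = -68.9284 − -61.7103 = -7.2181°.
a = sin²(Δφ/2) + cos φ₁ · cos φ₂ · sin²(Δλ/2) = 0.028152.
c = 2·atan2(√a, √(1−a)) = 0.33717 rad → d = 6371·c ≈ 2148.09 km ≈ 1159.87 nmi.

1160 nmi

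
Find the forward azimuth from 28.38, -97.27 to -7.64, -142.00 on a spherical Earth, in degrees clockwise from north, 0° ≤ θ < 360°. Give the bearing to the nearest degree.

237°

Δλ = -142.00 − -97.27 = -44.73°.
θ = atan2( sin Δλ · cos φ₂ , cos φ₁ · sin φ₂ − sin φ₁ · cos φ₂ · cos Δλ )
  = atan2(-0.69752, -0.45165) = -122.924° → normalised to [0°, 360°): 237.076°.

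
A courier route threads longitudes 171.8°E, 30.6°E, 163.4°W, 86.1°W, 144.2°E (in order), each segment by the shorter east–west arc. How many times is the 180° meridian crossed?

2

Leg 1: +171.8° → +30.6°, shortest Δλ = -141.2° (west) — does not cross 180°.
Leg 2: +30.6° → -163.4°, shortest Δλ = 166.0° (east) — crosses 180°.
Leg 3: -163.4° → -86.1°, shortest Δλ = 77.3° (east) — does not cross 180°.
Leg 4: -86.1° → +144.2°, shortest Δλ = -129.7° (west) — crosses 180°.
Total crossings: 2.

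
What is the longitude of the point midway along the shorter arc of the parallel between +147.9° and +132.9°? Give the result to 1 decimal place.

+140.4°

Signed shortest Δλ from +147.9° to +132.9° is -15.0°.
Midpoint longitude = +147.9° + (-15.0°)/2 = +147.9° − 7.5° = +140.4°.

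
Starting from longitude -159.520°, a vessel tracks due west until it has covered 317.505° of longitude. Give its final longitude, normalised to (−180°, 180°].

-117.025°

Start at -159.520°; shift −317.505° → -477.025°.
-477.025° lies outside (−180°, 180°]; add 360° → -117.025°.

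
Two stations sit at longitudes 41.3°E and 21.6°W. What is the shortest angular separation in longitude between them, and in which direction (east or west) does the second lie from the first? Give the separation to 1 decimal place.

Raw difference: -21.6 − 41.3 = -62.9°.
Normalise into (−180°, 180°]: -62.9° stays -62.9°.
Negative ⇒ the second point lies to the west; separation 62.9°.

62.9° west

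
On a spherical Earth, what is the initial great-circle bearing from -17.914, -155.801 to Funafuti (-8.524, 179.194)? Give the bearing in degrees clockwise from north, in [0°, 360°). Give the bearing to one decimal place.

Δλ = 179.194 − -155.801 = 334.995°; wrapped into (−180°, 180°]: -25.005°.
θ = atan2( sin Δλ · cos φ₂ , cos φ₁ · sin φ₂ − sin φ₁ · cos φ₂ · cos Δλ )
  = atan2(-0.41803, 0.13464) = -72.147° → normalised to [0°, 360°): 287.853°.

287.9°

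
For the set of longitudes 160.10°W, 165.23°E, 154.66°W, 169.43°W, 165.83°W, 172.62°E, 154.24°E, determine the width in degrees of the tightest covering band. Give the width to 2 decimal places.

51.10°

Sort the longitudes: -169.43°, -165.83°, -160.10°, -154.66°, +154.24°, +165.23°, +172.62°.
Eastward gaps between consecutive values (wrapping around): 3.60°, 5.73°, 5.44°, 308.90°, 10.99°, 7.39°, 17.95°.
Largest gap = 308.90° ⇒ minimal covering band is its complement: 360° − 308.90° = 51.10°.
Band runs from +154.24° eastward to -154.66°, crossing the antimeridian.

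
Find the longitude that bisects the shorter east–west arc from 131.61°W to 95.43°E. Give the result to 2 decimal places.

Signed shortest Δλ from -131.61° to +95.43° is -132.96°.
Midpoint longitude = -131.61° + (-132.96°)/2 = -131.61° − 66.48° = -198.09°.
Normalise into (−180°, 180°]: +161.91°.
(The naïve average (-131.61 + +95.43)/2 = -18.09° is on the wrong side of the globe.)

161.91°E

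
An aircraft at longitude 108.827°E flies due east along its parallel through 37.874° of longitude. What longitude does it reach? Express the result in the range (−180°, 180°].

Start at +108.827°; shift +37.874° → +146.701°.
+146.701° already lies in (−180°, 180°].

146.701°E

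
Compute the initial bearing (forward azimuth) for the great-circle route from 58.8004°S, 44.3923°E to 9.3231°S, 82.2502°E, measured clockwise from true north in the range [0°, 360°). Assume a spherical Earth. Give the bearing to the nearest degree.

Δλ = 82.2502 − 44.3923 = 37.8579°.
θ = atan2( sin Δλ · cos φ₂ , cos φ₁ · sin φ₂ − sin φ₁ · cos φ₂ · cos Δλ )
  = atan2(0.60560, 0.58250) = 46.114° → normalised to [0°, 360°): 46.114°.

46°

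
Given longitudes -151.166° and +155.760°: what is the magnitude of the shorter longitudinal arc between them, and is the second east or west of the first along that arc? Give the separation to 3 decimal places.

Raw difference: 155.760 − -151.166 = 306.926°.
Normalise into (−180°, 180°]: 306.926° − 360° = -53.074°.
Negative ⇒ the second point lies to the west; separation 53.074°.

53.074° west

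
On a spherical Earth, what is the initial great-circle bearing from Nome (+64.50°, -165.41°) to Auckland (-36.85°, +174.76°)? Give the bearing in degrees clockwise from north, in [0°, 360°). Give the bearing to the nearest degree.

Δλ = 174.76 − -165.41 = 340.17°; wrapped into (−180°, 180°]: -19.83°.
θ = atan2( sin Δλ · cos φ₂ , cos φ₁ · sin φ₂ − sin φ₁ · cos φ₂ · cos Δλ )
  = atan2(-0.27146, -0.93762) = -163.853° → normalised to [0°, 360°): 196.147°.

196°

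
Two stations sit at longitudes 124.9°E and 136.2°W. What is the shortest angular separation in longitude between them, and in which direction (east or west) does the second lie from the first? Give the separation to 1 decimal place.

98.9° east

Raw difference: -136.2 − 124.9 = -261.1°.
Normalise into (−180°, 180°]: -261.1° + 360° = 98.9°.
Positive ⇒ the second point lies to the east; separation 98.9°.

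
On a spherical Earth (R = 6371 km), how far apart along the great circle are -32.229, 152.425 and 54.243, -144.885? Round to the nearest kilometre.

11329 km

Δλ = -144.885 − 152.425 = -297.310°; wrapped into (−180°, 180°]: 62.690°.
Δφ = 54.243 − -32.229 = 86.472°.
a = sin²(Δφ/2) + cos φ₁ · cos φ₂ · sin²(Δλ/2) = 0.602992.
c = 2·atan2(√a, √(1−a)) = 1.77827 rad → d = 6371·c ≈ 11329.33 km.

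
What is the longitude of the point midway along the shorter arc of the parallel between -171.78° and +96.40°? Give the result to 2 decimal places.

+142.31°

Signed shortest Δλ from -171.78° to +96.40° is -91.82°.
Midpoint longitude = -171.78° + (-91.82°)/2 = -171.78° − 45.91° = -217.69°.
Normalise into (−180°, 180°]: +142.31°.
(The naïve average (-171.78 + +96.40)/2 = -37.69° is on the wrong side of the globe.)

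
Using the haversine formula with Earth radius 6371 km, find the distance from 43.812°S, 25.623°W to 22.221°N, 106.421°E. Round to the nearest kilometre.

15030 km

Δλ = 106.421 − -25.623 = 132.044°.
Δφ = 22.221 − -43.812 = 66.033°.
a = sin²(Δφ/2) + cos φ₁ · cos φ₂ · sin²(Δλ/2) = 0.854594.
c = 2·atan2(√a, √(1−a)) = 2.35914 rad → d = 6371·c ≈ 15030.09 km.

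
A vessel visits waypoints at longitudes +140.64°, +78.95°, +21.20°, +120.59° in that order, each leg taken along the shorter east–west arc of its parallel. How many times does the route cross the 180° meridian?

Leg 1: +140.64° → +78.95°, shortest Δλ = -61.69° (west) — does not cross 180°.
Leg 2: +78.95° → +21.20°, shortest Δλ = -57.75° (west) — does not cross 180°.
Leg 3: +21.20° → +120.59°, shortest Δλ = 99.39° (east) — does not cross 180°.
Total crossings: 0.

0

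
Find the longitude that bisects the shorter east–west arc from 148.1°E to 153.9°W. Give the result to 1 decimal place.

Signed shortest Δλ from +148.1° to -153.9° is +58.0°.
Midpoint longitude = +148.1° + (+58.0°)/2 = +148.1° + 29.0° = +177.1°.
(The naïve average (+148.1 + -153.9)/2 = -2.9° is on the wrong side of the globe.)

177.1°E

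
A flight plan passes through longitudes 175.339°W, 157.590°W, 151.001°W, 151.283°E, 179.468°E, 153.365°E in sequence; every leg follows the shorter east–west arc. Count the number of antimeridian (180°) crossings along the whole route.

Leg 1: -175.339° → -157.590°, shortest Δλ = 17.749° (east) — does not cross 180°.
Leg 2: -157.590° → -151.001°, shortest Δλ = 6.589° (east) — does not cross 180°.
Leg 3: -151.001° → +151.283°, shortest Δλ = -57.716° (west) — crosses 180°.
Leg 4: +151.283° → +179.468°, shortest Δλ = 28.185° (east) — does not cross 180°.
Leg 5: +179.468° → +153.365°, shortest Δλ = -26.103° (west) — does not cross 180°.
Total crossings: 1.

1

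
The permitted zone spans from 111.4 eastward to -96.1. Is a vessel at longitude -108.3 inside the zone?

Band width going east from +111.4° to -96.1°: ((-96.1 − 111.4) mod 360) = 152.5°.
Offset of -108.3° east of the west edge: ((-108.3 − 111.4) mod 360) = 140.3°.
140.3° ≤ 152.5° ⇒ inside.

Yes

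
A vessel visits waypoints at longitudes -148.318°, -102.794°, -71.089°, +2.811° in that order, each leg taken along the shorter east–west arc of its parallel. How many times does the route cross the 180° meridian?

Leg 1: -148.318° → -102.794°, shortest Δλ = 45.524° (east) — does not cross 180°.
Leg 2: -102.794° → -71.089°, shortest Δλ = 31.705° (east) — does not cross 180°.
Leg 3: -71.089° → +2.811°, shortest Δλ = 73.9° (east) — does not cross 180°.
Total crossings: 0.

0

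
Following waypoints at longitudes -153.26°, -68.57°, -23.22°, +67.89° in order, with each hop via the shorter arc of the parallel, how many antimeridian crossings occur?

Leg 1: -153.26° → -68.57°, shortest Δλ = 84.69° (east) — does not cross 180°.
Leg 2: -68.57° → -23.22°, shortest Δλ = 45.35° (east) — does not cross 180°.
Leg 3: -23.22° → +67.89°, shortest Δλ = 91.11° (east) — does not cross 180°.
Total crossings: 0.

0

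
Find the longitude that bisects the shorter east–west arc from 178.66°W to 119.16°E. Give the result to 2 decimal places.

150.25°E

Signed shortest Δλ from -178.66° to +119.16° is -62.18°.
Midpoint longitude = -178.66° + (-62.18°)/2 = -178.66° − 31.09° = -209.75°.
Normalise into (−180°, 180°]: +150.25°.
(The naïve average (-178.66 + +119.16)/2 = -29.75° is on the wrong side of the globe.)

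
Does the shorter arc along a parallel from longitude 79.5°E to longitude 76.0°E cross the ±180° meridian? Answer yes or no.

Signed shortest Δλ = ((76.0 − 79.5 + 180) mod 360) − 180 = -3.5°.
Going west by 3.5° from +79.5° reaches +76.0° without touching 180°.

No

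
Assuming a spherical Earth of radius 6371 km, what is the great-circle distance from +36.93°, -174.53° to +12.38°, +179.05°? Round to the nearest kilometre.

Δλ = 179.05 − -174.53 = 353.58°; wrapped into (−180°, 180°]: -6.42°.
Δφ = 12.38 − 36.93 = -24.55°.
a = sin²(Δφ/2) + cos φ₁ · cos φ₂ · sin²(Δλ/2) = 0.047649.
c = 2·atan2(√a, √(1−a)) = 0.44011 rad → d = 6371·c ≈ 2803.97 km.

2804 km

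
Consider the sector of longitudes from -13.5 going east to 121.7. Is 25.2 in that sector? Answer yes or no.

Band width going east from -13.5° to +121.7°: ((121.7 − -13.5) mod 360) = 135.2°.
Offset of +25.2° east of the west edge: ((25.2 − -13.5) mod 360) = 38.7°.
38.7° ≤ 135.2° ⇒ inside.

Yes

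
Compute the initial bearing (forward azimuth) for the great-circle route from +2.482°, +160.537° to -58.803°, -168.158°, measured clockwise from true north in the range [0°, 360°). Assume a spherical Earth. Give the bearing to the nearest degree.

163°

Δλ = -168.158 − 160.537 = -328.695°; wrapped into (−180°, 180°]: 31.305°.
θ = atan2( sin Δλ · cos φ₂ , cos φ₁ · sin φ₂ − sin φ₁ · cos φ₂ · cos Δλ )
  = atan2(0.26914, -0.87375) = 162.880° → normalised to [0°, 360°): 162.880°.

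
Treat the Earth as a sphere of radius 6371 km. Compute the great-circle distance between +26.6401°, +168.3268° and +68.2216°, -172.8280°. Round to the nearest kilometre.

Δλ = -172.8280 − 168.3268 = -341.1548°; wrapped into (−180°, 180°]: 18.8452°.
Δφ = 68.2216 − 26.6401 = 41.5815°.
a = sin²(Δφ/2) + cos φ₁ · cos φ₂ · sin²(Δλ/2) = 0.134882.
c = 2·atan2(√a, √(1−a)) = 0.75213 rad → d = 6371·c ≈ 4791.82 km.

4792 km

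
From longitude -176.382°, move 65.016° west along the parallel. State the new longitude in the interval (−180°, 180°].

+118.602°

Start at -176.382°; shift −65.016° → -241.398°.
-241.398° lies outside (−180°, 180°]; add 360° → +118.602°.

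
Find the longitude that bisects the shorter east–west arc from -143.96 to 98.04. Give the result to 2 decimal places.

Signed shortest Δλ from -143.96° to +98.04° is -118.00°.
Midpoint longitude = -143.96° + (-118.00°)/2 = -143.96° − 59.00° = -202.96°.
Normalise into (−180°, 180°]: +157.04°.
(The naïve average (-143.96 + +98.04)/2 = -22.96° is on the wrong side of the globe.)

+157.04°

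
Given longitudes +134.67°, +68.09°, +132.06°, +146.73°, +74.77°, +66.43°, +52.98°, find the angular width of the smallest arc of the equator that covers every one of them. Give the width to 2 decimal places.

93.75°

Sort the longitudes: +52.98°, +66.43°, +68.09°, +74.77°, +132.06°, +134.67°, +146.73°.
Eastward gaps between consecutive values (wrapping around): 13.45°, 1.66°, 6.68°, 57.29°, 2.61°, 12.06°, 266.25°.
Largest gap = 266.25° ⇒ minimal covering band is its complement: 360° − 266.25° = 93.75°.
Band runs from +52.98° eastward to +146.73°.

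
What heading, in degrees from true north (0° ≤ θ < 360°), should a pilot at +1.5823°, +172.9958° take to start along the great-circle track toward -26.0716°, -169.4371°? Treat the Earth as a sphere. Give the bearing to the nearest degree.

150°

Δλ = -169.4371 − 172.9958 = -342.4329°; wrapped into (−180°, 180°]: 17.5671°.
θ = atan2( sin Δλ · cos φ₂ , cos φ₁ · sin φ₂ − sin φ₁ · cos φ₂ · cos Δλ )
  = atan2(0.27111, -0.46297) = 149.647° → normalised to [0°, 360°): 149.647°.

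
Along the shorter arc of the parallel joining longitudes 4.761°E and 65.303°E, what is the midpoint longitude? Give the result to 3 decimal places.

Signed shortest Δλ from +4.761° to +65.303° is +60.542°.
Midpoint longitude = +4.761° + (+60.542°)/2 = +4.761° + 30.271° = +35.032°.

35.032°E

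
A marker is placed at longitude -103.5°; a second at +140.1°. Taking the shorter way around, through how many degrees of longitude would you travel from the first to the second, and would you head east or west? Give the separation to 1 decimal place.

116.4° west

Raw difference: 140.1 − -103.5 = 243.6°.
Normalise into (−180°, 180°]: 243.6° − 360° = -116.4°.
Negative ⇒ the second point lies to the west; separation 116.4°.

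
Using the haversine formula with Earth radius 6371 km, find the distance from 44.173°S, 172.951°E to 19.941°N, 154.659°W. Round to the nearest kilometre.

Δλ = -154.659 − 172.951 = -327.610°; wrapped into (−180°, 180°]: 32.390°.
Δφ = 19.941 − -44.173 = 64.114°.
a = sin²(Δφ/2) + cos φ₁ · cos φ₂ · sin²(Δλ/2) = 0.334157.
c = 2·atan2(√a, √(1−a)) = 1.23271 rad → d = 6371·c ≈ 7853.58 km.

7854 km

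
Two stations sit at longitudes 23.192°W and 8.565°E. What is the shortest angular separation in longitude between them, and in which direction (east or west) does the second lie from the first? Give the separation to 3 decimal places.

31.757° east

Raw difference: 8.565 − -23.192 = 31.757°.
Normalise into (−180°, 180°]: 31.757° stays 31.757°.
Positive ⇒ the second point lies to the east; separation 31.757°.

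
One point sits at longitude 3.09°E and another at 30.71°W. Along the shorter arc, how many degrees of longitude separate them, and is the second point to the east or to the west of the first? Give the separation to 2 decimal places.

Raw difference: -30.71 − 3.09 = -33.8°.
Normalise into (−180°, 180°]: -33.8° stays -33.8°.
Negative ⇒ the second point lies to the west; separation 33.80°.

33.80° west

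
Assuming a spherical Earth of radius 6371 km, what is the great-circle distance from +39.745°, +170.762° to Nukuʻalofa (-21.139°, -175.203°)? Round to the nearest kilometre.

Δλ = -175.203 − 170.762 = -345.965°; wrapped into (−180°, 180°]: 14.035°.
Δφ = -21.139 − 39.745 = -60.884°.
a = sin²(Δφ/2) + cos φ₁ · cos φ₂ · sin²(Δλ/2) = 0.267415.
c = 2·atan2(√a, √(1−a)) = 1.08697 rad → d = 6371·c ≈ 6925.08 km.

6925 km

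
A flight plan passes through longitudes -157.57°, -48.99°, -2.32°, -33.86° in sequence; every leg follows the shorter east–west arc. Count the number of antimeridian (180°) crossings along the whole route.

0

Leg 1: -157.57° → -48.99°, shortest Δλ = 108.58° (east) — does not cross 180°.
Leg 2: -48.99° → -2.32°, shortest Δλ = 46.67° (east) — does not cross 180°.
Leg 3: -2.32° → -33.86°, shortest Δλ = -31.54° (west) — does not cross 180°.
Total crossings: 0.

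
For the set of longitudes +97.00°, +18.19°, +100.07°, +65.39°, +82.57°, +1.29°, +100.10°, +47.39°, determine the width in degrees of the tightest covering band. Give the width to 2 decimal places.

98.81°

Sort the longitudes: +1.29°, +18.19°, +47.39°, +65.39°, +82.57°, +97.00°, +100.07°, +100.10°.
Eastward gaps between consecutive values (wrapping around): 16.90°, 29.20°, 18.00°, 17.18°, 14.43°, 3.07°, 0.03°, 261.19°.
Largest gap = 261.19° ⇒ minimal covering band is its complement: 360° − 261.19° = 98.81°.
Band runs from +1.29° eastward to +100.10°.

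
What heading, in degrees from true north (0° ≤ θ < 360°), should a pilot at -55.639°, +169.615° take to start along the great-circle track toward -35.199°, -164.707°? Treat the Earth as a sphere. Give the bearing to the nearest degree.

51°

Δλ = -164.707 − 169.615 = -334.322°; wrapped into (−180°, 180°]: 25.678°.
θ = atan2( sin Δλ · cos φ₂ , cos φ₁ · sin φ₂ − sin φ₁ · cos φ₂ · cos Δλ )
  = atan2(0.35408, 0.28261) = 51.405° → normalised to [0°, 360°): 51.405°.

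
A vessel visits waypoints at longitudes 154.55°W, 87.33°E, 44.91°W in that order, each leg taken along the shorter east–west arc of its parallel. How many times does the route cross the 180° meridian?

Leg 1: -154.55° → +87.33°, shortest Δλ = -118.12° (west) — crosses 180°.
Leg 2: +87.33° → -44.91°, shortest Δλ = -132.24° (west) — does not cross 180°.
Total crossings: 1.

1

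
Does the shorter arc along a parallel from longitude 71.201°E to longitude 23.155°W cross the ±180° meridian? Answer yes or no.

Signed shortest Δλ = ((-23.155 − 71.201 + 180) mod 360) − 180 = -94.356°.
Going west by 94.356° from +71.201° reaches -23.155° without touching 180°.

No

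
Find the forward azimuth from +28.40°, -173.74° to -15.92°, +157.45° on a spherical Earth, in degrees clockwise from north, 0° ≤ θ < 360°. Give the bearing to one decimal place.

215.8°

Δλ = 157.45 − -173.74 = 331.19°; wrapped into (−180°, 180°]: -28.81°.
θ = atan2( sin Δλ · cos φ₂ , cos φ₁ · sin φ₂ − sin φ₁ · cos φ₂ · cos Δλ )
  = atan2(-0.46342, -0.64205) = -144.179° → normalised to [0°, 360°): 215.821°.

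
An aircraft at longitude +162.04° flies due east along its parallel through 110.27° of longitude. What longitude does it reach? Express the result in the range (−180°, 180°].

Start at +162.04°; shift +110.27° → +272.31°.
+272.31° lies outside (−180°, 180°]; subtract 360° → -87.69°.

-87.69°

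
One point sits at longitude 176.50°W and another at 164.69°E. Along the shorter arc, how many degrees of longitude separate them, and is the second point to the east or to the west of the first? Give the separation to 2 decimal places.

Raw difference: 164.69 − -176.50 = 341.19°.
Normalise into (−180°, 180°]: 341.19° − 360° = -18.81°.
Negative ⇒ the second point lies to the west; separation 18.81°.

18.81° west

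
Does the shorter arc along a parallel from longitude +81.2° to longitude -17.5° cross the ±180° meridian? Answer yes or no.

No

Signed shortest Δλ = ((-17.5 − 81.2 + 180) mod 360) − 180 = -98.7°.
Going west by 98.7° from +81.2° reaches -17.5° without touching 180°.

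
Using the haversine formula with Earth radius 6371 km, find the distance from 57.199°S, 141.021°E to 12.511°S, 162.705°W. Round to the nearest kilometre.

6849 km

Δλ = -162.705 − 141.021 = -303.726°; wrapped into (−180°, 180°]: 56.274°.
Δφ = -12.511 − -57.199 = 44.688°.
a = sin²(Δφ/2) + cos φ₁ · cos φ₂ · sin²(Δλ/2) = 0.262139.
c = 2·atan2(√a, √(1−a)) = 1.07501 rad → d = 6371·c ≈ 6848.90 km.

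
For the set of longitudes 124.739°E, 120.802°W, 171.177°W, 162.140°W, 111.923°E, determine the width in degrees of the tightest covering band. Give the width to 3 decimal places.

Sort the longitudes: -171.177°, -162.140°, -120.802°, +111.923°, +124.739°.
Eastward gaps between consecutive values (wrapping around): 9.037°, 41.338°, 232.725°, 12.816°, 64.084°.
Largest gap = 232.725° ⇒ minimal covering band is its complement: 360° − 232.725° = 127.275°.
Band runs from +111.923° eastward to -120.802°, crossing the antimeridian.

127.275°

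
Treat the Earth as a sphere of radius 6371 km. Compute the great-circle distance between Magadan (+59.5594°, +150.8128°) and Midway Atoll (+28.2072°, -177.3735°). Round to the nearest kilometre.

4237 km

Δλ = -177.3735 − 150.8128 = -328.1863°; wrapped into (−180°, 180°]: 31.8137°.
Δφ = 28.2072 − 59.5594 = -31.3522°.
a = sin²(Δφ/2) + cos φ₁ · cos φ₂ · sin²(Δλ/2) = 0.106545.
c = 2·atan2(√a, √(1−a)) = 0.66501 rad → d = 6371·c ≈ 4236.79 km.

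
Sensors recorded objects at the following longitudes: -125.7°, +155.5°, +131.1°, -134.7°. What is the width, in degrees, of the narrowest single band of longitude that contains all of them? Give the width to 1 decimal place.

Sort the longitudes: -134.7°, -125.7°, +131.1°, +155.5°.
Eastward gaps between consecutive values (wrapping around): 9.0°, 256.8°, 24.4°, 69.8°.
Largest gap = 256.8° ⇒ minimal covering band is its complement: 360° − 256.8° = 103.2°.
Band runs from +131.1° eastward to -125.7°, crossing the antimeridian.

103.2°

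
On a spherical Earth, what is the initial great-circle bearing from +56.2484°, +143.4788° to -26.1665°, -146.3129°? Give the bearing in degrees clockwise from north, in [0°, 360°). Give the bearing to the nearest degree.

Δλ = -146.3129 − 143.4788 = -289.7917°; wrapped into (−180°, 180°]: 70.2083°.
θ = atan2( sin Δλ · cos φ₂ , cos φ₁ · sin φ₂ − sin φ₁ · cos φ₂ · cos Δλ )
  = atan2(0.84450, -0.49769) = 120.512° → normalised to [0°, 360°): 120.512°.

121°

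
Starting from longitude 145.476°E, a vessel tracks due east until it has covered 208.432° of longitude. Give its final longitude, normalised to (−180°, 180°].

6.092°W

Start at +145.476°; shift +208.432° → +353.908°.
+353.908° lies outside (−180°, 180°]; subtract 360° → -6.092°.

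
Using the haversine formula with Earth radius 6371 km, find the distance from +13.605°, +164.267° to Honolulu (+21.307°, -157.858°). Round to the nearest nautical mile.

2212 nmi

Δλ = -157.858 − 164.267 = -322.125°; wrapped into (−180°, 180°]: 37.875°.
Δφ = 21.307 − 13.605 = 7.702°.
a = sin²(Δφ/2) + cos φ₁ · cos φ₂ · sin²(Δλ/2) = 0.099882.
c = 2·atan2(√a, √(1−a)) = 0.64311 rad → d = 6371·c ≈ 4097.24 km ≈ 2212.33 nmi.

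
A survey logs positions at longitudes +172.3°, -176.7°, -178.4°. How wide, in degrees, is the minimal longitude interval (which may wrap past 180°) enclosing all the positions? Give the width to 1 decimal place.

11.0°

Sort the longitudes: -178.4°, -176.7°, +172.3°.
Eastward gaps between consecutive values (wrapping around): 1.7°, 349.0°, 9.3°.
Largest gap = 349.0° ⇒ minimal covering band is its complement: 360° − 349.0° = 11.0°.
Band runs from +172.3° eastward to -176.7°, crossing the antimeridian.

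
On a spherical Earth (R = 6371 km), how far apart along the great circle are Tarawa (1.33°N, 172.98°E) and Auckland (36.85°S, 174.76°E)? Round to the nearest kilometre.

4249 km

Δλ = 174.76 − 172.98 = 1.78°.
Δφ = -36.85 − 1.33 = -38.18°.
a = sin²(Δφ/2) + cos φ₁ · cos φ₂ · sin²(Δλ/2) = 0.107157.
c = 2·atan2(√a, √(1−a)) = 0.66699 rad → d = 6371·c ≈ 4249.40 km.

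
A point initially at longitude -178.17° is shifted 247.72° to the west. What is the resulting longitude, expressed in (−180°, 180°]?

-65.89°

Start at -178.17°; shift −247.72° → -425.89°.
-425.89° lies outside (−180°, 180°]; add 360° → -65.89°.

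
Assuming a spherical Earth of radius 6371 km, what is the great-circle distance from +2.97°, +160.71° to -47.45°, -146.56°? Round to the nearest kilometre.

Δλ = -146.56 − 160.71 = -307.27°; wrapped into (−180°, 180°]: 52.73°.
Δφ = -47.45 − 2.97 = -50.42°.
a = sin²(Δφ/2) + cos φ₁ · cos φ₂ · sin²(Δλ/2) = 0.314606.
c = 2·atan2(√a, √(1−a)) = 1.19094 rad → d = 6371·c ≈ 7587.47 km.

7587 km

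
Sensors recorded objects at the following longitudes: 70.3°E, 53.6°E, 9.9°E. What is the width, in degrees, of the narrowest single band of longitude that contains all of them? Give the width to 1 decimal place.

Sort the longitudes: +9.9°, +53.6°, +70.3°.
Eastward gaps between consecutive values (wrapping around): 43.7°, 16.7°, 299.6°.
Largest gap = 299.6° ⇒ minimal covering band is its complement: 360° − 299.6° = 60.4°.
Band runs from +9.9° eastward to +70.3°.

60.4°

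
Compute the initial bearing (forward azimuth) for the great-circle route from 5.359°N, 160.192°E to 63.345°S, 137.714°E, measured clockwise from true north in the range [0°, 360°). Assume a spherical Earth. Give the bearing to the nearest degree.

190°

Δλ = 137.714 − 160.192 = -22.478°.
θ = atan2( sin Δλ · cos φ₂ , cos φ₁ · sin φ₂ − sin φ₁ · cos φ₂ · cos Δλ )
  = atan2(-0.17152, -0.92853) = -169.534° → normalised to [0°, 360°): 190.466°.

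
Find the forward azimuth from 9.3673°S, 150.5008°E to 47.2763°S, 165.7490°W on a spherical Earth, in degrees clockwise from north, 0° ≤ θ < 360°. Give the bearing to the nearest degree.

144°

Δλ = -165.7490 − 150.5008 = -316.2498°; wrapped into (−180°, 180°]: 43.7502°.
θ = atan2( sin Δλ · cos φ₂ , cos φ₁ · sin φ₂ − sin φ₁ · cos φ₂ · cos Δλ )
  = atan2(0.46917, -0.64507) = 143.971° → normalised to [0°, 360°): 143.971°.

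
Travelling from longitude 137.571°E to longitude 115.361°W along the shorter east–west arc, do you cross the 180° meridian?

Naïve |-115.361 − 137.571| = 252.932° > 180°, so the shorter arc goes the other way round — across 180°.
Signed shortest Δλ = ((-115.361 − 137.571 + 180) mod 360) − 180 = 107.068°.
Going east by 107.068° from +137.571° passes through 180° before reaching -115.361°.

Yes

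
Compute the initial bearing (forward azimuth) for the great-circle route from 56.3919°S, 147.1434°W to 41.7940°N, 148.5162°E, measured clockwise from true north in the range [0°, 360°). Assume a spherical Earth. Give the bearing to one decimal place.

Δλ = 148.5162 − -147.1434 = 295.6596°; wrapped into (−180°, 180°]: -64.3404°.
θ = atan2( sin Δλ · cos φ₂ , cos φ₁ · sin φ₂ − sin φ₁ · cos φ₂ · cos Δλ )
  = atan2(-0.67202, 0.63776) = -46.498° → normalised to [0°, 360°): 313.502°.

313.5°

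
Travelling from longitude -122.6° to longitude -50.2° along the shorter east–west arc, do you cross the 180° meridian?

Signed shortest Δλ = ((-50.2 − -122.6 + 180) mod 360) − 180 = 72.4°.
Going east by 72.4° from -122.6° reaches -50.2° without touching 180°.

No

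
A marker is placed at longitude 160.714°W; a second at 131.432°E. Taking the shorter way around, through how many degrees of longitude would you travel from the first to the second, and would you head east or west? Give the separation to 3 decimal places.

67.854° west

Raw difference: 131.432 − -160.714 = 292.146°.
Normalise into (−180°, 180°]: 292.146° − 360° = -67.854°.
Negative ⇒ the second point lies to the west; separation 67.854°.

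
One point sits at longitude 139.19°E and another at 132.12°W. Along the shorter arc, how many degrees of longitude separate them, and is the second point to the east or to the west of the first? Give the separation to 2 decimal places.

88.69° east

Raw difference: -132.12 − 139.19 = -271.31°.
Normalise into (−180°, 180°]: -271.31° + 360° = 88.69°.
Positive ⇒ the second point lies to the east; separation 88.69°.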